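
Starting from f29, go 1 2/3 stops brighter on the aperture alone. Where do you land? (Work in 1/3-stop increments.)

f/16

Aperture: f/29 → f/25 → f/22 → f/20 → f/18 → f/16 — 1 2/3 stops wider (brighter).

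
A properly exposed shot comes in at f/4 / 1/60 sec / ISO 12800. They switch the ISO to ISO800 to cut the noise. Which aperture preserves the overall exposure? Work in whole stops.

f/1.0

ISO: 12800 → 6400 → 3200 → 1600 → 800 — 4 stops lower (darker).
Need 4 stops brighter from the aperture: f/4 → f/2.8 → f/2 → f/1.4 → f/1.0.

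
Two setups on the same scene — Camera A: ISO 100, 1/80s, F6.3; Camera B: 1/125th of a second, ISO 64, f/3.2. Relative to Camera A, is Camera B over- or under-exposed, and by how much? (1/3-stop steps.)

2/3 stop brighter

Aperture: f/6.3 → f/5.6 → f/5 → f/4.5 → f/4 → f/3.5 → f/3.2 — 2 stops larger aperture (brighter).
Shutter speed: 1/80 → 1/100 → 1/125 — 2/3 stop shorter (darker).
ISO: 100 → 80 → 64 — 2/3 stop dropped (darker).
Net: +2 −2/3 −2/3 = +2/3 stops.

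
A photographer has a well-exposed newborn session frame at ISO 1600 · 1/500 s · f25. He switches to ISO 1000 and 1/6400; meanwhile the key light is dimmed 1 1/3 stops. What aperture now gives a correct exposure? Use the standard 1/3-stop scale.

Scene light: 1 1/3 stops darker.
ISO: 1600 → 1250 → 1000 — 2/3 stop dropped (darker).
Shutter speed: 1/500 → 1/640 → 1/800 → 1/1000 → 1/1250 → 1/1600 → 1/2000 → 1/2500 → 1/3200 → 1/4000 → 1/5000 → 1/6400 — 3 2/3 stops shorter (darker).
Net so far: 5 2/3 stops darker. Aperture: f/25 → f/22 → f/20 → f/18 → f/16 → f/14 → f/13 → f/11 → f/10 → f/9 → f/8 → f/7.1 → f/6.3 → f/5.6 → f/5 → f/4.5 → f/4 → f/3.5.

f/3.5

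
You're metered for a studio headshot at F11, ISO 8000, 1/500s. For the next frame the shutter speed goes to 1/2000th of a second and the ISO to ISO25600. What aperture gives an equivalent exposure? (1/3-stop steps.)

Shutter speed: 1/500 → 1/640 → 1/800 → 1/1000 → 1/1250 → 1/1600 → 1/2000 — 2 stops faster (darker).
ISO: 8000 → 10000 → 12800 → 16000 → 20000 → 25600 — 1 2/3 stops raised (brighter).
Net change so far: 1/3 stop darker. Offset with the aperture: f/11 → f/10.

f/10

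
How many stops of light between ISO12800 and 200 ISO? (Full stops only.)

12800 → 6400 → 3200 → 1600 → 800 → 400 → 200 — count the steps: 6 stops.

6 stops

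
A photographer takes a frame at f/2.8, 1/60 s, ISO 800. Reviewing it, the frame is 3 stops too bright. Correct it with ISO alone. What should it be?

Overexposed by 3 stops → need 3 stops darker.
ISO: 800 → 400 → 200 → 100.

ISO 100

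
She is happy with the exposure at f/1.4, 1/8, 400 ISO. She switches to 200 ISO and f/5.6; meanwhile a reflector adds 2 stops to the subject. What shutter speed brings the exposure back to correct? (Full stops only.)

1 s

Scene light: 2 stops brighter.
ISO: 400 → 200 — 1 stop lower (darker).
Aperture: f/1.4 → f/2 → f/2.8 → f/4 → f/5.6 — 4 stops narrower (darker).
Net so far: 3 stops darker. Shutter speed: 1/8 → 1/4 → 1/2 → 1.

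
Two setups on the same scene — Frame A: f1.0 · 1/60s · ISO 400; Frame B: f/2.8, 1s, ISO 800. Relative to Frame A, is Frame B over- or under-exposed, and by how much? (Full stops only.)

4 stops brighter

Aperture: f/1.0 → f/1.4 → f/2 → f/2.8 — 3 stops stopped down (darker).
Shutter speed: 1/60 → 1/30 → 1/15 → 1/8 → 1/4 → 1/2 → 1 — 6 stops longer (brighter).
ISO: 400 → 800 — 1 stop higher (brighter).
Net: −3 +6 +1 = +4 stops.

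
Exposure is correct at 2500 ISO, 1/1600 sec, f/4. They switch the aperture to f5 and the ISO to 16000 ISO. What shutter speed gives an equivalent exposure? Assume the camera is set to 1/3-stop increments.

Aperture: f/4 → f/4.5 → f/5 — 2/3 stop smaller aperture (darker).
ISO: 2500 → 3200 → 4000 → 5000 → 6400 → 8000 → 10000 → 12800 → 16000 — 2 2/3 stops raised (brighter).
Net change so far: 2 stops brighter. Offset with the shutter speed: 1/1600 → 1/2000 → 1/2500 → 1/3200 → 1/4000 → 1/5000 → 1/6400.

1/6400s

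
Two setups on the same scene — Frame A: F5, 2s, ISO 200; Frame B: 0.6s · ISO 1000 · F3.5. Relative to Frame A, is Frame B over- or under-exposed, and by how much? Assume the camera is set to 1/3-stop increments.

1 2/3 stops brighter

Aperture: f/5 → f/4.5 → f/4 → f/3.5 — 1 stop wider (brighter).
Shutter speed: 2 → 1.6 → 1.3 → 1 → 0.8 → 0.6 — 1 2/3 stops faster (darker).
ISO: 200 → 250 → 320 → 400 → 500 → 640 → 800 → 1000 — 2 1/3 stops raised (brighter).
Net: +1 −1 2/3 +2 1/3 = +1 2/3 stops.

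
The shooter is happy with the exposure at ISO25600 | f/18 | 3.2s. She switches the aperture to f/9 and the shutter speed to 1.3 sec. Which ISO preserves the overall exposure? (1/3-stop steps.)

ISO 16000

Aperture: f/18 → f/16 → f/14 → f/13 → f/11 → f/10 → f/9 — 2 stops larger aperture (brighter).
Shutter speed: 3.2 → 2.5 → 2 → 1.6 → 1.3 — 1 1/3 stops faster (darker).
Net change so far: 2/3 stop brighter. Offset with the ISO: 25600 → 20000 → 16000.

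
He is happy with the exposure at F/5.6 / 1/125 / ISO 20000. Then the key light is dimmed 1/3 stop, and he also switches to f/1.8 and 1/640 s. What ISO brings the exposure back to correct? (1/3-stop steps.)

ISO 12800

Scene light: 1/3 stop darker.
Aperture: f/5.6 → f/5 → f/4.5 → f/4 → f/3.5 → f/3.2 → f/2.8 → f/2.5 → f/2.2 → f/2 → f/1.8 — 3 1/3 stops larger aperture (brighter).
Shutter speed: 1/125 → 1/160 → 1/200 → 1/250 → 1/320 → 1/400 → 1/500 → 1/640 — 2 1/3 stops shorter (darker).
Net so far: 2/3 stop brighter. ISO: 20000 → 16000 → 12800.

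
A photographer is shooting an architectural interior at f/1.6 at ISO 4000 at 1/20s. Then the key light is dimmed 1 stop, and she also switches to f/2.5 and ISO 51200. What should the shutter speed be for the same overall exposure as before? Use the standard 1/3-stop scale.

Scene light: 1 stop darker.
Aperture: f/1.6 → f/1.8 → f/2 → f/2.2 → f/2.5 — 1 1/3 stops stopped down (darker).
ISO: 4000 → 5000 → 6400 → 8000 → 10000 → 12800 → 16000 → 20000 → 25600 → 32000 → 40000 → 51200 — 3 2/3 stops raised (brighter).
Net so far: 1 1/3 stops brighter. Shutter speed: 1/20 → 1/25 → 1/30 → 1/40 → 1/50.

1/50s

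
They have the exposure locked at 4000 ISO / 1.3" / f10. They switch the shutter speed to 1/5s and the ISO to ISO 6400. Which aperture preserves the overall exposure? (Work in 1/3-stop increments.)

f/5

Shutter speed: 1.3 → 1 → 0.8 → 0.6 → 0.5 → 0.4 → 0.3 → 1/4 → 1/5 — 2 2/3 stops faster (darker).
ISO: 4000 → 5000 → 6400 — 2/3 stop raised (brighter).
Net change so far: 2 stops darker. Offset with the aperture: f/10 → f/9 → f/8 → f/7.1 → f/6.3 → f/5.6 → f/5.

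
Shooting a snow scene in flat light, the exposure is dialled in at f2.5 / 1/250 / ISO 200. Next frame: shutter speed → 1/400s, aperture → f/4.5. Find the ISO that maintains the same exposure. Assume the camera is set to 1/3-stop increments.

ISO 1000

Shutter speed: 1/250 → 1/320 → 1/400 — 2/3 stop shorter (darker).
Aperture: f/2.5 → f/2.8 → f/3.2 → f/3.5 → f/4 → f/4.5 — 1 2/3 stops narrower (darker).
Net change so far: 2 1/3 stops darker. Offset with the ISO: 200 → 250 → 320 → 400 → 500 → 640 → 800 → 1000.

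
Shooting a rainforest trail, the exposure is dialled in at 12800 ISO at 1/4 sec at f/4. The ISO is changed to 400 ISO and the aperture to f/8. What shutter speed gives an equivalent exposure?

30 s

ISO: 12800 → 6400 → 3200 → 1600 → 800 → 400 — 5 stops dropped (darker).
Aperture: f/4 → f/5.6 → f/8 — 2 stops stopped down (darker).
Net change so far: 7 stops darker. Offset with the shutter speed: 1/4 → 1/2 → 1 → 2 → 4 → 8 → 15 → 30.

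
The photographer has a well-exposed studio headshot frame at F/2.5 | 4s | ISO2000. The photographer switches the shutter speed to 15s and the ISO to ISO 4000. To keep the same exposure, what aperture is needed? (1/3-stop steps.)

f/7.1

Shutter speed: 4 → 5 → 6 → 8 → 10 → 13 → 15 — 2 stops longer (brighter).
ISO: 2000 → 2500 → 3200 → 4000 — 1 stop raised (brighter).
Net change so far: 3 stops brighter. Offset with the aperture: f/2.5 → f/2.8 → f/3.2 → f/3.5 → f/4 → f/4.5 → f/5 → f/5.6 → f/6.3 → f/7.1.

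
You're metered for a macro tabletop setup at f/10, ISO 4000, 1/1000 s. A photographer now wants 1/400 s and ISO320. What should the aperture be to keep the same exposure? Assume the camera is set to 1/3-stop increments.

Shutter speed: 1/1000 → 1/800 → 1/640 → 1/500 → 1/400 — 1 1/3 stops longer (brighter).
ISO: 4000 → 3200 → 2500 → 2000 → 1600 → 1250 → 1000 → 800 → 640 → 500 → 400 → 320 — 3 2/3 stops lower (darker).
Net change so far: 2 1/3 stops darker. Offset with the aperture: f/10 → f/9 → f/8 → f/7.1 → f/6.3 → f/5.6 → f/5 → f/4.5.

f/4.5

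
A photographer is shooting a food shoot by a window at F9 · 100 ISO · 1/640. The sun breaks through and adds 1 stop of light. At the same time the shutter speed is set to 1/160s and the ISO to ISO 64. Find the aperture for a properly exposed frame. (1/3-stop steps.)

Scene light: 1 stop brighter.
Shutter speed: 1/640 → 1/500 → 1/400 → 1/320 → 1/250 → 1/200 → 1/160 — 2 stops longer (brighter).
ISO: 100 → 80 → 64 — 2/3 stop dropped (darker).
Net so far: 2 1/3 stops brighter. Aperture: f/9 → f/10 → f/11 → f/13 → f/14 → f/16 → f/18 → f/20.

f/20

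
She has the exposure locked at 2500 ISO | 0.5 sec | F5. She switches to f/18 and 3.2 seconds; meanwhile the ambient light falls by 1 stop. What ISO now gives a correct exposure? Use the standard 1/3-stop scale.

Scene light: 1 stop darker.
Aperture: f/5 → f/5.6 → f/6.3 → f/7.1 → f/8 → f/9 → f/10 → f/11 → f/13 → f/14 → f/16 → f/18 — 3 2/3 stops stopped down (darker).
Shutter speed: 0.5 → 0.6 → 0.8 → 1 → 1.3 → 1.6 → 2 → 2.5 → 3.2 — 2 2/3 stops slower (brighter).
Net so far: 2 stops darker. ISO: 2500 → 3200 → 4000 → 5000 → 6400 → 8000 → 10000.

ISO 10000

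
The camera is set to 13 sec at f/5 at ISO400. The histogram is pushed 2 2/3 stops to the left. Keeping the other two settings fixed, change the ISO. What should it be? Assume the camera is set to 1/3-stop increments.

ISO 2500

Underexposed by 2 2/3 stops → need 2 2/3 stops brighter.
ISO: 400 → 500 → 640 → 800 → 1000 → 1250 → 1600 → 2000 → 2500.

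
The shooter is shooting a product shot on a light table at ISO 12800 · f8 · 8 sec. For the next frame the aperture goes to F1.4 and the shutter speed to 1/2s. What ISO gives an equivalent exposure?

Aperture: f/8 → f/5.6 → f/4 → f/2.8 → f/2 → f/1.4 — 5 stops larger aperture (brighter).
Shutter speed: 8 → 4 → 2 → 1 → 1/2 — 4 stops shorter (darker).
Net change so far: 1 stop brighter. Offset with the ISO: 12800 → 6400.

ISO 6400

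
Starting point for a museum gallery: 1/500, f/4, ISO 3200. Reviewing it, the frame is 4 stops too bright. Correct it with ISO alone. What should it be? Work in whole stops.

Overexposed by 4 stops → need 4 stops darker.
ISO: 3200 → 1600 → 800 → 400 → 200.

ISO 200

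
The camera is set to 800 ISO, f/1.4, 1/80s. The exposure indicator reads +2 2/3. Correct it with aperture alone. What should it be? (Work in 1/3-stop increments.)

Overexposed by 2 2/3 stops → need 2 2/3 stops darker.
Aperture: f/1.4 → f/1.6 → f/1.8 → f/2 → f/2.2 → f/2.5 → f/2.8 → f/3.2 → f/3.5.

f/3.5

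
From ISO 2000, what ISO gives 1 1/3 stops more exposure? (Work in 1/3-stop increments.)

ISO 5000

ISO: 2000 → 2500 → 3200 → 4000 → 5000 — 1 1/3 stops higher (brighter).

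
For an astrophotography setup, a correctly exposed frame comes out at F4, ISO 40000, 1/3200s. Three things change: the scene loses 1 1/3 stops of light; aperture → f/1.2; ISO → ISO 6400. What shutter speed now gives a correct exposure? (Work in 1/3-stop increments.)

Scene light: 1 1/3 stops darker.
Aperture: f/4 → f/3.5 → f/3.2 → f/2.8 → f/2.5 → f/2.2 → f/2 → f/1.8 → f/1.6 → f/1.4 → f/1.2 — 3 1/3 stops larger aperture (brighter).
ISO: 40000 → 32000 → 25600 → 20000 → 16000 → 12800 → 10000 → 8000 → 6400 — 2 2/3 stops lower (darker).
Net so far: 2/3 stop darker. Shutter speed: 1/3200 → 1/2500 → 1/2000.

1/2000s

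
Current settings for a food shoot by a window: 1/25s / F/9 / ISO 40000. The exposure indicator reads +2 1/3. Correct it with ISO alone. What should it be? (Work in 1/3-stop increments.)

Overexposed by 2 1/3 stops → need 2 1/3 stops darker.
ISO: 40000 → 32000 → 25600 → 20000 → 16000 → 12800 → 10000 → 8000.

ISO 8000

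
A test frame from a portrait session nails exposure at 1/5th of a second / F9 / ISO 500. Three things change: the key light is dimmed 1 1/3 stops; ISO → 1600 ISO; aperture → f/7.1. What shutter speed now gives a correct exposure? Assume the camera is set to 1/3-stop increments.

Scene light: 1 1/3 stops darker.
ISO: 500 → 640 → 800 → 1000 → 1250 → 1600 — 1 2/3 stops raised (brighter).
Aperture: f/9 → f/8 → f/7.1 — 2/3 stop larger aperture (brighter).
Net so far: 1 stop brighter. Shutter speed: 1/5 → 1/6 → 1/8 → 1/10.

1/10s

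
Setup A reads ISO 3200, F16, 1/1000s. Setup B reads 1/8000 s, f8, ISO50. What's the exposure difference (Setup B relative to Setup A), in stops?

7 stops darker

Aperture: f/16 → f/11 → f/8 — 2 stops wider (brighter).
Shutter speed: 1/1000 → 1/2000 → 1/4000 → 1/8000 — 3 stops shorter (darker).
ISO: 3200 → 1600 → 800 → 400 → 200 → 100 → 50 — 6 stops lower (darker).
Net: +2 −3 −6 = −7 stops.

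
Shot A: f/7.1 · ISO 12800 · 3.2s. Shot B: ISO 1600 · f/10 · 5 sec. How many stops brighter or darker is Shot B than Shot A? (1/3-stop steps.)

Aperture: f/7.1 → f/8 → f/9 → f/10 — 1 stop smaller aperture (darker).
Shutter speed: 3.2 → 4 → 5 — 2/3 stop longer (brighter).
ISO: 12800 → 10000 → 8000 → 6400 → 5000 → 4000 → 3200 → 2500 → 2000 → 1600 — 3 stops lower (darker).
Net: −1 +2/3 −3 = −3 1/3 stops.

3 1/3 stops darker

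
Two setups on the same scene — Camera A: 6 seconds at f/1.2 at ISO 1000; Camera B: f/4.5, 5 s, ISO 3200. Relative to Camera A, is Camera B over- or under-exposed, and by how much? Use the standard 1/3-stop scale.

Aperture: f/1.2 → f/1.4 → f/1.6 → f/1.8 → f/2 → f/2.2 → f/2.5 → f/2.8 → f/3.2 → f/3.5 → f/4 → f/4.5 — 3 2/3 stops stopped down (darker).
Shutter speed: 6 → 5 — 1/3 stop shorter (darker).
ISO: 1000 → 1250 → 1600 → 2000 → 2500 → 3200 — 1 2/3 stops raised (brighter).
Net: −3 2/3 −1/3 +1 2/3 = −2 1/3 stops.

2 1/3 stops darker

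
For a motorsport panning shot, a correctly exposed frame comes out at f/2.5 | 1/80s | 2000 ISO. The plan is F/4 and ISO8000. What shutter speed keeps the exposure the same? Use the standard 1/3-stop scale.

1/125s

Aperture: f/2.5 → f/2.8 → f/3.2 → f/3.5 → f/4 — 1 1/3 stops smaller aperture (darker).
ISO: 2000 → 2500 → 3200 → 4000 → 5000 → 6400 → 8000 — 2 stops raised (brighter).
Net change so far: 2/3 stop brighter. Offset with the shutter speed: 1/80 → 1/100 → 1/125.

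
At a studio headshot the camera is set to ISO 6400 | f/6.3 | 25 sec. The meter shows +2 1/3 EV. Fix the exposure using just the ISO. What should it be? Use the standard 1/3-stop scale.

Overexposed by 2 1/3 stops → need 2 1/3 stops darker.
ISO: 6400 → 5000 → 4000 → 3200 → 2500 → 2000 → 1600 → 1250.

ISO 1250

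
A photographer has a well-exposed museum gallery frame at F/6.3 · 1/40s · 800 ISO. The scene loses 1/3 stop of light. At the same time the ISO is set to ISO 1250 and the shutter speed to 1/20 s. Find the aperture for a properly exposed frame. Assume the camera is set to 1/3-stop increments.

Scene light: 1/3 stop darker.
ISO: 800 → 1000 → 1250 — 2/3 stop raised (brighter).
Shutter speed: 1/40 → 1/30 → 1/25 → 1/20 — 1 stop slower (brighter).
Net so far: 1 1/3 stops brighter. Aperture: f/6.3 → f/7.1 → f/8 → f/9 → f/10.

f/10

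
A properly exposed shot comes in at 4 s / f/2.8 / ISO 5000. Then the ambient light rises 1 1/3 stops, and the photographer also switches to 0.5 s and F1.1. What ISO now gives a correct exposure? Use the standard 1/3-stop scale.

Scene light: 1 1/3 stops brighter.
Shutter speed: 4 → 3.2 → 2.5 → 2 → 1.6 → 1.3 → 1 → 0.8 → 0.6 → 0.5 — 3 stops faster (darker).
Aperture: f/2.8 → f/2.5 → f/2.2 → f/2 → f/1.8 → f/1.6 → f/1.4 → f/1.2 → f/1.1 — 2 2/3 stops larger aperture (brighter).
Net so far: 1 stop brighter. ISO: 5000 → 4000 → 3200 → 2500.

ISO 2500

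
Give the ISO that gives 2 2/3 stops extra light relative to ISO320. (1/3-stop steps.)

ISO: 320 → 400 → 500 → 640 → 800 → 1000 → 1250 → 1600 → 2000 — 2 2/3 stops raised (brighter).

ISO 2000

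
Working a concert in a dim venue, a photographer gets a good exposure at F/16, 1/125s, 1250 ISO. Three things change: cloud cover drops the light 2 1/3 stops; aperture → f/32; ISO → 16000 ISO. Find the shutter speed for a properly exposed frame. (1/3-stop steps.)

1/80s

Scene light: 2 1/3 stops darker.
Aperture: f/16 → f/18 → f/20 → f/22 → f/25 → f/29 → f/32 — 2 stops stopped down (darker).
ISO: 1250 → 1600 → 2000 → 2500 → 3200 → 4000 → 5000 → 6400 → 8000 → 10000 → 12800 → 16000 — 3 2/3 stops higher (brighter).
Net so far: 2/3 stop darker. Shutter speed: 1/125 → 1/100 → 1/80.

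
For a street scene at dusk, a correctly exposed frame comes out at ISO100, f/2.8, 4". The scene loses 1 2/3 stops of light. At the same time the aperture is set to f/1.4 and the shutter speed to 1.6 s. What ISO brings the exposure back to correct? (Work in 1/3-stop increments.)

ISO 200

Scene light: 1 2/3 stops darker.
Aperture: f/2.8 → f/2.5 → f/2.2 → f/2 → f/1.8 → f/1.6 → f/1.4 — 2 stops opened up (brighter).
Shutter speed: 4 → 3.2 → 2.5 → 2 → 1.6 — 1 1/3 stops faster (darker).
Net so far: 1 stop darker. ISO: 100 → 125 → 160 → 200.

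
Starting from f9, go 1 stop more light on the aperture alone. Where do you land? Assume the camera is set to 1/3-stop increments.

f/6.3

Aperture: f/9 → f/8 → f/7.1 → f/6.3 — 1 stop larger aperture (brighter).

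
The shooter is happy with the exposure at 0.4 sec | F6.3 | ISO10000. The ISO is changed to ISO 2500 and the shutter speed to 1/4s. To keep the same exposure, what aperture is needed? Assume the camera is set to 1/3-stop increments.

ISO: 10000 → 8000 → 6400 → 5000 → 4000 → 3200 → 2500 — 2 stops dropped (darker).
Shutter speed: 0.4 → 0.3 → 1/4 — 2/3 stop shorter (darker).
Net change so far: 2 2/3 stops darker. Offset with the aperture: f/6.3 → f/5.6 → f/5 → f/4.5 → f/4 → f/3.5 → f/3.2 → f/2.8 → f/2.5.

f/2.5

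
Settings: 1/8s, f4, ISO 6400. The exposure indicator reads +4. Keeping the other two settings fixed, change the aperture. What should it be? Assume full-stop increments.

Overexposed by 4 stops → need 4 stops darker.
Aperture: f/4 → f/5.6 → f/8 → f/11 → f/16.

f/16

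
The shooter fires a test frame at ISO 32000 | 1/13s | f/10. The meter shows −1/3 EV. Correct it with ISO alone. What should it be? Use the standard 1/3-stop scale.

ISO 40000

Underexposed by 1/3 stop → need 1/3 stop brighter.
ISO: 32000 → 40000.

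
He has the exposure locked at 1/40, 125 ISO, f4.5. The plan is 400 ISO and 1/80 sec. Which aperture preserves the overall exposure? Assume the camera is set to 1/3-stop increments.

f/5.6

ISO: 125 → 160 → 200 → 250 → 320 → 400 — 1 2/3 stops higher (brighter).
Shutter speed: 1/40 → 1/50 → 1/60 → 1/80 — 1 stop faster (darker).
Net change so far: 2/3 stop brighter. Offset with the aperture: f/4.5 → f/5 → f/5.6.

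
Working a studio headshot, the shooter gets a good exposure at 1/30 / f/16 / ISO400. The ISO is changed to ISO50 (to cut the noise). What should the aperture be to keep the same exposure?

ISO: 400 → 200 → 100 → 50 — 3 stops lower (darker).
Need 3 stops brighter from the aperture: f/16 → f/11 → f/8 → f/5.6.

f/5.6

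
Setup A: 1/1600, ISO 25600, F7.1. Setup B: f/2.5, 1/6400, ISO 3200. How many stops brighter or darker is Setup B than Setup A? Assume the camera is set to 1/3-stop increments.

Aperture: f/7.1 → f/6.3 → f/5.6 → f/5 → f/4.5 → f/4 → f/3.5 → f/3.2 → f/2.8 → f/2.5 — 3 stops larger aperture (brighter).
Shutter speed: 1/1600 → 1/2000 → 1/2500 → 1/3200 → 1/4000 → 1/5000 → 1/6400 — 2 stops shorter (darker).
ISO: 25600 → 20000 → 16000 → 12800 → 10000 → 8000 → 6400 → 5000 → 4000 → 3200 — 3 stops dropped (darker).
Net: +3 −2 −3 = −2 stops.

2 stops darker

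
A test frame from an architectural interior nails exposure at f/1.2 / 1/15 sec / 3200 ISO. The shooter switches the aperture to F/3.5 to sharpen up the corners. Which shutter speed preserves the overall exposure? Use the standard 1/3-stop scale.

Aperture: f/1.2 → f/1.4 → f/1.6 → f/1.8 → f/2 → f/2.2 → f/2.5 → f/2.8 → f/3.2 → f/3.5 — 3 stops stopped down (darker).
Need 3 stops brighter from the shutter speed: 1/15 → 1/13 → 1/10 → 1/8 → 1/6 → 1/5 → 1/4 → 0.3 → 0.4 → 0.5.

0.5 s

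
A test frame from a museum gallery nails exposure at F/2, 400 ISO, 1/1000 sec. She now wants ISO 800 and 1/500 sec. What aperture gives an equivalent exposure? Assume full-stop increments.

f/4

ISO: 400 → 800 — 1 stop raised (brighter).
Shutter speed: 1/1000 → 1/500 — 1 stop longer (brighter).
Net change so far: 2 stops brighter. Offset with the aperture: f/2 → f/2.8 → f/4.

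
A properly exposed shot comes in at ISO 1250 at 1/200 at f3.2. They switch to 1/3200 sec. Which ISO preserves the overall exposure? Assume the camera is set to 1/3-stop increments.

ISO 20000

Shutter speed: 1/200 → 1/250 → 1/320 → 1/400 → 1/500 → 1/640 → 1/800 → 1/1000 → 1/1250 → 1/1600 → 1/2000 → 1/2500 → 1/3200 — 4 stops faster (darker).
Need 4 stops brighter from the ISO: 1250 → 1600 → 2000 → 2500 → 3200 → 4000 → 5000 → 6400 → 8000 → 10000 → 12800 → 16000 → 20000.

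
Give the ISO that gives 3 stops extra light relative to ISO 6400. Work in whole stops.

ISO 51200

ISO: 6400 → 12800 → 25600 → 51200 — 3 stops higher (brighter).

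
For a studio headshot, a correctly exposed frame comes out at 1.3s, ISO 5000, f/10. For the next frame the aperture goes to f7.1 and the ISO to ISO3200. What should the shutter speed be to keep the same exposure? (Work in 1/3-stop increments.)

1 s

Aperture: f/10 → f/9 → f/8 → f/7.1 — 1 stop wider (brighter).
ISO: 5000 → 4000 → 3200 — 2/3 stop dropped (darker).
Net change so far: 1/3 stop brighter. Offset with the shutter speed: 1.3 → 1.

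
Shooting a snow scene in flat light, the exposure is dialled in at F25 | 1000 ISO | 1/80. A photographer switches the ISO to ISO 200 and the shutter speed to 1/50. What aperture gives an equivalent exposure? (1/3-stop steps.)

f/14

ISO: 1000 → 800 → 640 → 500 → 400 → 320 → 250 → 200 — 2 1/3 stops dropped (darker).
Shutter speed: 1/80 → 1/60 → 1/50 — 2/3 stop longer (brighter).
Net change so far: 1 2/3 stops darker. Offset with the aperture: f/25 → f/22 → f/20 → f/18 → f/16 → f/14.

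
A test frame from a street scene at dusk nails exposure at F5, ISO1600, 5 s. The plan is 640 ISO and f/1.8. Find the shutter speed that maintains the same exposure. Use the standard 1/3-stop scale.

ISO: 1600 → 1250 → 1000 → 800 → 640 — 1 1/3 stops dropped (darker).
Aperture: f/5 → f/4.5 → f/4 → f/3.5 → f/3.2 → f/2.8 → f/2.5 → f/2.2 → f/2 → f/1.8 — 3 stops larger aperture (brighter).
Net change so far: 1 2/3 stops brighter. Offset with the shutter speed: 5 → 4 → 3.2 → 2.5 → 2 → 1.6.

1.6 s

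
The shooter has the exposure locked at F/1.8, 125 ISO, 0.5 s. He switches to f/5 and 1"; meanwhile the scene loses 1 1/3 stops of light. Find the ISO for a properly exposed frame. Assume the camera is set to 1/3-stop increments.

Scene light: 1 1/3 stops darker.
Aperture: f/1.8 → f/2 → f/2.2 → f/2.5 → f/2.8 → f/3.2 → f/3.5 → f/4 → f/4.5 → f/5 — 3 stops narrower (darker).
Shutter speed: 0.5 → 0.6 → 0.8 → 1 — 1 stop longer (brighter).
Net so far: 3 1/3 stops darker. ISO: 125 → 160 → 200 → 250 → 320 → 400 → 500 → 640 → 800 → 1000 → 1250.

ISO 1250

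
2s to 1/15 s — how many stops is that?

5 stops

2 → 1 → 1/2 → 1/4 → 1/8 → 1/15 — count the steps: 5 stops.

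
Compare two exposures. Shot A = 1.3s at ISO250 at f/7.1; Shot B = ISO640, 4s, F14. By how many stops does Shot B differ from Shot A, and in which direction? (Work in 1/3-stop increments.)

Aperture: f/7.1 → f/8 → f/9 → f/10 → f/11 → f/13 → f/14 — 2 stops narrower (darker).
Shutter speed: 1.3 → 1.6 → 2 → 2.5 → 3.2 → 4 — 1 2/3 stops slower (brighter).
ISO: 250 → 320 → 400 → 500 → 640 — 1 1/3 stops raised (brighter).
Net: −2 +1 2/3 +1 1/3 = +1 stop.

1 stop brighter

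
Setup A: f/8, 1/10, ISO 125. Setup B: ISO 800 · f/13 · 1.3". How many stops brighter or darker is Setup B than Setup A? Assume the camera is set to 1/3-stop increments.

5 stops brighter

Aperture: f/8 → f/9 → f/10 → f/11 → f/13 — 1 1/3 stops narrower (darker).
Shutter speed: 1/10 → 1/8 → 1/6 → 1/5 → 1/4 → 0.3 → 0.4 → 0.5 → 0.6 → 0.8 → 1 → 1.3 — 3 2/3 stops longer (brighter).
ISO: 125 → 160 → 200 → 250 → 320 → 400 → 500 → 640 → 800 — 2 2/3 stops higher (brighter).
Net: −1 1/3 +3 2/3 +2 2/3 = +5 stops.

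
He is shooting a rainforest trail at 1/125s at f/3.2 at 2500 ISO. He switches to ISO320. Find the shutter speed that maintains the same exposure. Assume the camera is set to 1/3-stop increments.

ISO: 2500 → 2000 → 1600 → 1250 → 1000 → 800 → 640 → 500 → 400 → 320 — 3 stops lower (darker).
Need 3 stops brighter from the shutter speed: 1/125 → 1/100 → 1/80 → 1/60 → 1/50 → 1/40 → 1/30 → 1/25 → 1/20 → 1/15.

1/15s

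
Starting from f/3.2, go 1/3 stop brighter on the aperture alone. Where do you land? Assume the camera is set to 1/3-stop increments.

f/2.8

Aperture: f/3.2 → f/2.8 — 1/3 stop opened up (brighter).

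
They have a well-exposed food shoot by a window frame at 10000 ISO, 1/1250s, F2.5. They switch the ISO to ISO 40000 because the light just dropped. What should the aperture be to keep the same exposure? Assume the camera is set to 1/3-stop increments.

ISO: 10000 → 12800 → 16000 → 20000 → 25600 → 32000 → 40000 — 2 stops higher (brighter).
Need 2 stops darker from the aperture: f/2.5 → f/2.8 → f/3.2 → f/3.5 → f/4 → f/4.5 → f/5.

f/5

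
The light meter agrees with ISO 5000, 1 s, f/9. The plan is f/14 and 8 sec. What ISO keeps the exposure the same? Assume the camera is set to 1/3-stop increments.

Aperture: f/9 → f/10 → f/11 → f/13 → f/14 — 1 1/3 stops stopped down (darker).
Shutter speed: 1 → 1.3 → 1.6 → 2 → 2.5 → 3.2 → 4 → 5 → 6 → 8 — 3 stops longer (brighter).
Net change so far: 1 2/3 stops brighter. Offset with the ISO: 5000 → 4000 → 3200 → 2500 → 2000 → 1600.

ISO 1600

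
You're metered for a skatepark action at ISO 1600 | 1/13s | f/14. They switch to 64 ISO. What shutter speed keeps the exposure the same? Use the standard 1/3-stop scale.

2 s

ISO: 1600 → 1250 → 1000 → 800 → 640 → 500 → 400 → 320 → 250 → 200 → 160 → 125 → 100 → 80 → 64 — 4 2/3 stops lower (darker).
Need 4 2/3 stops brighter from the shutter speed: 1/13 → 1/10 → 1/8 → 1/6 → 1/5 → 1/4 → 0.3 → 0.4 → 0.5 → 0.6 → 0.8 → 1 → 1.3 → 1.6 → 2.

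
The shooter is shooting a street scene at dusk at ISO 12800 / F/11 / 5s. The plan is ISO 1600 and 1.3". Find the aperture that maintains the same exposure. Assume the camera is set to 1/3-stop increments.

ISO: 12800 → 10000 → 8000 → 6400 → 5000 → 4000 → 3200 → 2500 → 2000 → 1600 — 3 stops dropped (darker).
Shutter speed: 5 → 4 → 3.2 → 2.5 → 2 → 1.6 → 1.3 — 2 stops faster (darker).
Net change so far: 5 stops darker. Offset with the aperture: f/11 → f/10 → f/9 → f/8 → f/7.1 → f/6.3 → f/5.6 → f/5 → f/4.5 → f/4 → f/3.5 → f/3.2 → f/2.8 → f/2.5 → f/2.2 → f/2.

f/2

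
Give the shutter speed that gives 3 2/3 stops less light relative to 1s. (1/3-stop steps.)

1/13s

Shutter speed: 1 → 0.8 → 0.6 → 0.5 → 0.4 → 0.3 → 1/4 → 1/5 → 1/6 → 1/8 → 1/10 → 1/13 — 3 2/3 stops faster (darker).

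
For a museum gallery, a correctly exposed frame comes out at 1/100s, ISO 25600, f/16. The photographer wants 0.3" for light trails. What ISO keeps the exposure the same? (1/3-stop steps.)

ISO 800

Shutter speed: 1/100 → 1/80 → 1/60 → 1/50 → 1/40 → 1/30 → 1/25 → 1/20 → 1/15 → 1/13 → 1/10 → 1/8 → 1/6 → 1/5 → 1/4 → 0.3 — 5 stops slower (brighter).
Need 5 stops darker from the ISO: 25600 → 20000 → 16000 → 12800 → 10000 → 8000 → 6400 → 5000 → 4000 → 3200 → 2500 → 2000 → 1600 → 1250 → 1000 → 800.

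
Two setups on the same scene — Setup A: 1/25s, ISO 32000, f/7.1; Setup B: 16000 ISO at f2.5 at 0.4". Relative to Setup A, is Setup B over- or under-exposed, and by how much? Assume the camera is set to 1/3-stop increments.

Aperture: f/7.1 → f/6.3 → f/5.6 → f/5 → f/4.5 → f/4 → f/3.5 → f/3.2 → f/2.8 → f/2.5 — 3 stops wider (brighter).
Shutter speed: 1/25 → 1/20 → 1/15 → 1/13 → 1/10 → 1/8 → 1/6 → 1/5 → 1/4 → 0.3 → 0.4 — 3 1/3 stops longer (brighter).
ISO: 32000 → 25600 → 20000 → 16000 — 1 stop dropped (darker).
Net: +3 +3 1/3 −1 = +5 1/3 stops.

5 1/3 stops brighter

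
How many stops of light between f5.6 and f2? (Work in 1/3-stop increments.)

f/5.6 → f/5 → f/4.5 → f/4 → f/3.5 → f/3.2 → f/2.8 → f/2.5 → f/2.2 → f/2 — count the steps: 9 third-stops = 3 stops.

3 stops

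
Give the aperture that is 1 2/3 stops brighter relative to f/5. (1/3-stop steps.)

Aperture: f/5 → f/4.5 → f/4 → f/3.5 → f/3.2 → f/2.8 — 1 2/3 stops opened up (brighter).

f/2.8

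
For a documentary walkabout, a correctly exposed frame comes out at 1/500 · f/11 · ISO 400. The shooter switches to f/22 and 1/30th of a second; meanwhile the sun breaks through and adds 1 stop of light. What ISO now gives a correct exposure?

Scene light: 1 stop brighter.
Aperture: f/11 → f/16 → f/22 — 2 stops stopped down (darker).
Shutter speed: 1/500 → 1/250 → 1/125 → 1/60 → 1/30 — 4 stops slower (brighter).
Net so far: 3 stops brighter. ISO: 400 → 200 → 100 → 50.

ISO 50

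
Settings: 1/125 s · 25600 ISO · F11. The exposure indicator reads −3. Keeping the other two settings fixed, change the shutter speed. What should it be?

1/15s

Underexposed by 3 stops → need 3 stops brighter.
Shutter speed: 1/125 → 1/60 → 1/30 → 1/15.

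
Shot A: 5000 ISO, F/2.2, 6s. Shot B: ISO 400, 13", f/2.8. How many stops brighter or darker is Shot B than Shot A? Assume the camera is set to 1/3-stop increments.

3 1/3 stops darker

Aperture: f/2.2 → f/2.5 → f/2.8 — 2/3 stop stopped down (darker).
Shutter speed: 6 → 8 → 10 → 13 — 1 stop slower (brighter).
ISO: 5000 → 4000 → 3200 → 2500 → 2000 → 1600 → 1250 → 1000 → 800 → 640 → 500 → 400 — 3 2/3 stops dropped (darker).
Net: −2/3 +1 −3 2/3 = −3 1/3 stops.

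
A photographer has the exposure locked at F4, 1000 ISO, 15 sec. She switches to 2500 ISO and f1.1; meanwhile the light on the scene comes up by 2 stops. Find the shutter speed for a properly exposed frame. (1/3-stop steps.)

Scene light: 2 stops brighter.
ISO: 1000 → 1250 → 1600 → 2000 → 2500 — 1 1/3 stops higher (brighter).
Aperture: f/4 → f/3.5 → f/3.2 → f/2.8 → f/2.5 → f/2.2 → f/2 → f/1.8 → f/1.6 → f/1.4 → f/1.2 → f/1.1 — 3 2/3 stops opened up (brighter).
Net so far: 7 stops brighter. Shutter speed: 15 → 13 → 10 → 8 → 6 → 5 → 4 → 3.2 → 2.5 → 2 → 1.6 → 1.3 → 1 → 0.8 → 0.6 → 0.5 → 0.4 → 0.3 → 1/4 → 1/5 → 1/6 → 1/8.

1/8s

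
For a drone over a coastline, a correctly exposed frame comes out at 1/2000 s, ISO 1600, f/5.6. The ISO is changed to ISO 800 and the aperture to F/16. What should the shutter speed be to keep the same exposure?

1/125s

ISO: 1600 → 800 — 1 stop dropped (darker).
Aperture: f/5.6 → f/8 → f/11 → f/16 — 3 stops stopped down (darker).
Net change so far: 4 stops darker. Offset with the shutter speed: 1/2000 → 1/1000 → 1/500 → 1/250 → 1/125.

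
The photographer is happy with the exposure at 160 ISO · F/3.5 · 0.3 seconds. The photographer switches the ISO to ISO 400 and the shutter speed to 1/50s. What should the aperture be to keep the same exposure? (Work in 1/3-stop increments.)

ISO: 160 → 200 → 250 → 320 → 400 — 1 1/3 stops higher (brighter).
Shutter speed: 0.3 → 1/4 → 1/5 → 1/6 → 1/8 → 1/10 → 1/13 → 1/15 → 1/20 → 1/25 → 1/30 → 1/40 → 1/50 — 4 stops faster (darker).
Net change so far: 2 2/3 stops darker. Offset with the aperture: f/3.5 → f/3.2 → f/2.8 → f/2.5 → f/2.2 → f/2 → f/1.8 → f/1.6 → f/1.4.

f/1.4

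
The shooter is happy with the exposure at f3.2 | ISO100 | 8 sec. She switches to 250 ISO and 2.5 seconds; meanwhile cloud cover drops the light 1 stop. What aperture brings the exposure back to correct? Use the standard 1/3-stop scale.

Scene light: 1 stop darker.
ISO: 100 → 125 → 160 → 200 → 250 — 1 1/3 stops higher (brighter).
Shutter speed: 8 → 6 → 5 → 4 → 3.2 → 2.5 — 1 2/3 stops faster (darker).
Net so far: 1 1/3 stops darker. Aperture: f/3.2 → f/2.8 → f/2.5 → f/2.2 → f/2.

f/2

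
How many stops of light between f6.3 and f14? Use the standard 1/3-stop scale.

f/6.3 → f/7.1 → f/8 → f/9 → f/10 → f/11 → f/13 → f/14 — count the steps: 7 third-stops = 2 1/3 stops.

2 1/3 stops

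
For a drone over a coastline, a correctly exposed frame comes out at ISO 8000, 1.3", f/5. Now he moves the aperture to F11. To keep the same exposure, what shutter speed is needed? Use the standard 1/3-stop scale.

6 s

Aperture: f/5 → f/5.6 → f/6.3 → f/7.1 → f/8 → f/9 → f/10 → f/11 — 2 1/3 stops narrower (darker).
Need 2 1/3 stops brighter from the shutter speed: 1.3 → 1.6 → 2 → 2.5 → 3.2 → 4 → 5 → 6.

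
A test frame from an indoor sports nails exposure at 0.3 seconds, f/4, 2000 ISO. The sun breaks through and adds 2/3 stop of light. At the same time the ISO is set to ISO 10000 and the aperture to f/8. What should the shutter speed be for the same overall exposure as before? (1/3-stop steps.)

Scene light: 2/3 stop brighter.
ISO: 2000 → 2500 → 3200 → 4000 → 5000 → 6400 → 8000 → 10000 — 2 1/3 stops raised (brighter).
Aperture: f/4 → f/4.5 → f/5 → f/5.6 → f/6.3 → f/7.1 → f/8 — 2 stops stopped down (darker).
Net so far: 1 stop brighter. Shutter speed: 0.3 → 1/4 → 1/5 → 1/6.

1/6s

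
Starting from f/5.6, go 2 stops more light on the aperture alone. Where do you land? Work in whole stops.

f/2.8

Aperture: f/5.6 → f/4 → f/2.8 — 2 stops larger aperture (brighter).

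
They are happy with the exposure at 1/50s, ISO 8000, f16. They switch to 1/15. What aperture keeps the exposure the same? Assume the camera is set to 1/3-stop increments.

Shutter speed: 1/50 → 1/40 → 1/30 → 1/25 → 1/20 → 1/15 — 1 2/3 stops slower (brighter).
Need 1 2/3 stops darker from the aperture: f/16 → f/18 → f/20 → f/22 → f/25 → f/29.

f/29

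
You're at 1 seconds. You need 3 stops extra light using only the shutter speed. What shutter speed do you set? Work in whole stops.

8 s

Shutter speed: 1 → 2 → 4 → 8 — 3 stops slower (brighter).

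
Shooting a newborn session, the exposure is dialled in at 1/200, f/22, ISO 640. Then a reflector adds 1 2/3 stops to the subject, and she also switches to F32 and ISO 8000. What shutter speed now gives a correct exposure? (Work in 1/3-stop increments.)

1/4000s

Scene light: 1 2/3 stops brighter.
Aperture: f/22 → f/25 → f/29 → f/32 — 1 stop stopped down (darker).
ISO: 640 → 800 → 1000 → 1250 → 1600 → 2000 → 2500 → 3200 → 4000 → 5000 → 6400 → 8000 — 3 2/3 stops higher (brighter).
Net so far: 4 1/3 stops brighter. Shutter speed: 1/200 → 1/250 → 1/320 → 1/400 → 1/500 → 1/640 → 1/800 → 1/1000 → 1/1250 → 1/1600 → 1/2000 → 1/2500 → 1/3200 → 1/4000.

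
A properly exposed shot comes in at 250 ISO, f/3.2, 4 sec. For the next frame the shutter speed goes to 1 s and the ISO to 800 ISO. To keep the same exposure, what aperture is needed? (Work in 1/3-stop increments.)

f/2.8

Shutter speed: 4 → 3.2 → 2.5 → 2 → 1.6 → 1.3 → 1 — 2 stops faster (darker).
ISO: 250 → 320 → 400 → 500 → 640 → 800 — 1 2/3 stops higher (brighter).
Net change so far: 1/3 stop darker. Offset with the aperture: f/3.2 → f/2.8.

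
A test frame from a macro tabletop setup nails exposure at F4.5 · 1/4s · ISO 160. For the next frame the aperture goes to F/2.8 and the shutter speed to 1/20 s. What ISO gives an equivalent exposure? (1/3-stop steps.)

ISO 320

Aperture: f/4.5 → f/4 → f/3.5 → f/3.2 → f/2.8 — 1 1/3 stops wider (brighter).
Shutter speed: 1/4 → 1/5 → 1/6 → 1/8 → 1/10 → 1/13 → 1/15 → 1/20 — 2 1/3 stops faster (darker).
Net change so far: 1 stop darker. Offset with the ISO: 160 → 200 → 250 → 320.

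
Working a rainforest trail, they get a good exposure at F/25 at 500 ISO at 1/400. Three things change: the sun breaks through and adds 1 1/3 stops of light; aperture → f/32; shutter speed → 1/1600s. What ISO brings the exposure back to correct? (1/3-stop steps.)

Scene light: 1 1/3 stops brighter.
Aperture: f/25 → f/29 → f/32 — 2/3 stop stopped down (darker).
Shutter speed: 1/400 → 1/500 → 1/640 → 1/800 → 1/1000 → 1/1250 → 1/1600 — 2 stops shorter (darker).
Net so far: 1 1/3 stops darker. ISO: 500 → 640 → 800 → 1000 → 1250.

ISO 1250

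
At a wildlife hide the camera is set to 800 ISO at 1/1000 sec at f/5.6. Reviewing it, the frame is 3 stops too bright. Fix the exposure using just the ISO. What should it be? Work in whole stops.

ISO 100

Overexposed by 3 stops → need 3 stops darker.
ISO: 800 → 400 → 200 → 100.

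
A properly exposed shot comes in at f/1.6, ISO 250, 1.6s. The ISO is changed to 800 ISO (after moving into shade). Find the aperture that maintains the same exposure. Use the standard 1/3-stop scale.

f/2.8

ISO: 250 → 320 → 400 → 500 → 640 → 800 — 1 2/3 stops raised (brighter).
Need 1 2/3 stops darker from the aperture: f/1.6 → f/1.8 → f/2 → f/2.2 → f/2.5 → f/2.8.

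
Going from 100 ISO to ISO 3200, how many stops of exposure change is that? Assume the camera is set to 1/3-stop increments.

5 stops

100 → 125 → 160 → 200 → 250 → 320 → 400 → 500 → 640 → 800 → 1000 → 1250 → 1600 → 2000 → 2500 → 3200 — count the steps: 15 third-stops = 5 stops.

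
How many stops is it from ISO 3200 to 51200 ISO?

4 stops

3200 → 6400 → 12800 → 25600 → 51200 — count the steps: 4 stops.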